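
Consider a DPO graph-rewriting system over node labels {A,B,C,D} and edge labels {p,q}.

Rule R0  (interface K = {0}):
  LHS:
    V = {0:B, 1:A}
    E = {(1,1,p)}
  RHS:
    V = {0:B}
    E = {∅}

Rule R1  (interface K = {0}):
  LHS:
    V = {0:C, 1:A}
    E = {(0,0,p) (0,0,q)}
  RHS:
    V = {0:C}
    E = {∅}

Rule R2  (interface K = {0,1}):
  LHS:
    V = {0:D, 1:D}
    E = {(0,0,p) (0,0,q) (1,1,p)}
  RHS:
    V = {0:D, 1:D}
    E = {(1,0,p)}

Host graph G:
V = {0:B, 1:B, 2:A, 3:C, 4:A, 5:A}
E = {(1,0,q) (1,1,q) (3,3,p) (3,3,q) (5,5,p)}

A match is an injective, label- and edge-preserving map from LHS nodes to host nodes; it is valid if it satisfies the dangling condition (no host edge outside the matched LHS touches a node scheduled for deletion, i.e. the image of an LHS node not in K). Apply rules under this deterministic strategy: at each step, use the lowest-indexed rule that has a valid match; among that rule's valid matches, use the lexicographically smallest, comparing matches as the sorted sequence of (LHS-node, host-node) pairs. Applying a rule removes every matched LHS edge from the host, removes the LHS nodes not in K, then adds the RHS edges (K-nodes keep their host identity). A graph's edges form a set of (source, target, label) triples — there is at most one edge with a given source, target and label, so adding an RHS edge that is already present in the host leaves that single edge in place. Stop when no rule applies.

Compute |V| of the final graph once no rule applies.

start.  V:6 E:5  edges: 1-q->0 1-q->1 3-p->3 3-q->3 5-p->5
1. fire R0 via {0↦0, 1↦5}  →  V:5 E:4  edges: 1-q->0 1-q->1 3-p->3 3-q->3
2. fire R1 via {0↦3, 1↦2}  →  V:4 E:2  edges: 1-q->0 1-q->1
normal form: no rule applies after step 2
NF nodes: {0:B, 1:B, 3:C, 4:A}

Answer: 4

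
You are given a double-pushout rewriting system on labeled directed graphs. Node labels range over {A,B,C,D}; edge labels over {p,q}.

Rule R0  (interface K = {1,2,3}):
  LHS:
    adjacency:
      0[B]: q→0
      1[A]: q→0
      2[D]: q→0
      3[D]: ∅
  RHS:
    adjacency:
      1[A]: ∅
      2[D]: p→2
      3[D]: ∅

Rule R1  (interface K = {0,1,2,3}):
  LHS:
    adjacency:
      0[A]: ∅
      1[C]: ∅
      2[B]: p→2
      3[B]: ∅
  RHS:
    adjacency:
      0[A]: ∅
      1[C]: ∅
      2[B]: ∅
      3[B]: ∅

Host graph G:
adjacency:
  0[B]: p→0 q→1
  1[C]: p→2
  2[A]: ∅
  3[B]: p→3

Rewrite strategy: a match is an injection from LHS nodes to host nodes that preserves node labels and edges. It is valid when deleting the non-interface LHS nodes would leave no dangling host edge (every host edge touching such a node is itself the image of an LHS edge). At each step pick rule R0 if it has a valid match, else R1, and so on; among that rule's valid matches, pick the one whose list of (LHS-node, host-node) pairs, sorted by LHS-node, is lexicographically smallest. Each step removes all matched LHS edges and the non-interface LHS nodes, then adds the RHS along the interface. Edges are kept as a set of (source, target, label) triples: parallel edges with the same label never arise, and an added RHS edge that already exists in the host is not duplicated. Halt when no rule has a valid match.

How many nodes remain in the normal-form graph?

Answer: 4

Steps:
initial: |V|=4 |E|=4  E = 0-p->0 0-q->1 1-p->2 3-p->3
step 1: apply R1 at {0↦2, 1↦1, 2↦0, 3↦3}  → |V|=4 |E|=3  E = 0-q->1 1-p->2 3-p->3
step 2: apply R1 at {0↦2, 1↦1, 2↦3, 3↦0}  → |V|=4 |E|=2  E = 0-q->1 1-p->2
halt: no rule applies after step 2
NF nodes: {0:B, 1:C, 2:A, 3:B}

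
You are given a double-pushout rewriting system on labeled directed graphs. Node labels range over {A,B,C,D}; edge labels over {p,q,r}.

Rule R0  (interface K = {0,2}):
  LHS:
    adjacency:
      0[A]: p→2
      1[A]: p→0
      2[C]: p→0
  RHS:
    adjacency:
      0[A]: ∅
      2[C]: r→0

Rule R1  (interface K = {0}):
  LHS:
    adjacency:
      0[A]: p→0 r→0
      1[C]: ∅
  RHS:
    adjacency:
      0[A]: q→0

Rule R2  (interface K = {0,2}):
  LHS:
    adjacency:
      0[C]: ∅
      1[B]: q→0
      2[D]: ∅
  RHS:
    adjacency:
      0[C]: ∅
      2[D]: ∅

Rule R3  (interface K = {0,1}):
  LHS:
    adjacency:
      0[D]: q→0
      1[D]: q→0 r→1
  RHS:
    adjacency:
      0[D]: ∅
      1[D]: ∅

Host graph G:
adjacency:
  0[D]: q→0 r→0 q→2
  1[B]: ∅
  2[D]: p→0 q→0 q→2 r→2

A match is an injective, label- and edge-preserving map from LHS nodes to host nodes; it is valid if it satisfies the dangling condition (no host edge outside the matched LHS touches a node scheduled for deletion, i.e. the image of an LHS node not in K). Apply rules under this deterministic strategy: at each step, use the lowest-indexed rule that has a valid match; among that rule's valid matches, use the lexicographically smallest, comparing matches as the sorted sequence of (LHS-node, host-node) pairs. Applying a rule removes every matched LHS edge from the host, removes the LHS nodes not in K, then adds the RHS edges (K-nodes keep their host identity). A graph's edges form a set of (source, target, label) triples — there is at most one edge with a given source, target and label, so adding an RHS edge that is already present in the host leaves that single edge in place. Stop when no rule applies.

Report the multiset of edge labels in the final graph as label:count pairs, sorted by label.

[0] host  ⇒  3 nodes, 7 edges  {0-q->0 0-r->0 0-q->2 2-p->0 2-q->0 2-q->2 2-r->2}
[1] R3 @ {0↦0, 1↦2}  ⇒  3 nodes, 4 edges  {0-r->0 0-q->2 2-p->0 2-q->2}
[2] R3 @ {0↦2, 1↦0}  ⇒  3 nodes, 1 edges  {2-p->0}
normal form: no rule applies after step 2
NF edges: [(2, 0, 'p')]

Answer: p:1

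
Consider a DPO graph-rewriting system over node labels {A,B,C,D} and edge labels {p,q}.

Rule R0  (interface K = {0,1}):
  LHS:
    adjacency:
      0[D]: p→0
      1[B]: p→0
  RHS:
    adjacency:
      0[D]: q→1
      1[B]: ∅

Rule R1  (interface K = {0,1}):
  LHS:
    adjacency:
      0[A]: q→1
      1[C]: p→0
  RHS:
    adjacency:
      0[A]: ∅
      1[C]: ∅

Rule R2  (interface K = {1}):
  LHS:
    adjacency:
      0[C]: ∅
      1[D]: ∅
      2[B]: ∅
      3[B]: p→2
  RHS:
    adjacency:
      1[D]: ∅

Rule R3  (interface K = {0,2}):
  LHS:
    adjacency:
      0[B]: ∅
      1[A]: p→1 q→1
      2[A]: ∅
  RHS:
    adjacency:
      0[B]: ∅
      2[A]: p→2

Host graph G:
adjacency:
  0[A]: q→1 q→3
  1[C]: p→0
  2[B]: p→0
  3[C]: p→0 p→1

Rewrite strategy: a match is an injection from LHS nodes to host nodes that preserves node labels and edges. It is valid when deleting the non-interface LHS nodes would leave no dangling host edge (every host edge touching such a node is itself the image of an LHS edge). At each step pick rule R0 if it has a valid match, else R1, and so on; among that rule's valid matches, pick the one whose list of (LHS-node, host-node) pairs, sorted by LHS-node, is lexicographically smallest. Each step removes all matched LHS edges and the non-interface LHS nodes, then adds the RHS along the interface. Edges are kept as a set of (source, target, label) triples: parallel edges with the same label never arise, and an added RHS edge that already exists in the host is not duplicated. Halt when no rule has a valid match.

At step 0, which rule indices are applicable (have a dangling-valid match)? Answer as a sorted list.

Answer: [R1]

Derivation:
R0: no valid match — LHS pattern not found
R1: 2 valid matches — {0↦0, 1↦1}, {0↦0, 1↦3}
R2: no valid match — LHS pattern not found
R3: no valid match — LHS pattern not found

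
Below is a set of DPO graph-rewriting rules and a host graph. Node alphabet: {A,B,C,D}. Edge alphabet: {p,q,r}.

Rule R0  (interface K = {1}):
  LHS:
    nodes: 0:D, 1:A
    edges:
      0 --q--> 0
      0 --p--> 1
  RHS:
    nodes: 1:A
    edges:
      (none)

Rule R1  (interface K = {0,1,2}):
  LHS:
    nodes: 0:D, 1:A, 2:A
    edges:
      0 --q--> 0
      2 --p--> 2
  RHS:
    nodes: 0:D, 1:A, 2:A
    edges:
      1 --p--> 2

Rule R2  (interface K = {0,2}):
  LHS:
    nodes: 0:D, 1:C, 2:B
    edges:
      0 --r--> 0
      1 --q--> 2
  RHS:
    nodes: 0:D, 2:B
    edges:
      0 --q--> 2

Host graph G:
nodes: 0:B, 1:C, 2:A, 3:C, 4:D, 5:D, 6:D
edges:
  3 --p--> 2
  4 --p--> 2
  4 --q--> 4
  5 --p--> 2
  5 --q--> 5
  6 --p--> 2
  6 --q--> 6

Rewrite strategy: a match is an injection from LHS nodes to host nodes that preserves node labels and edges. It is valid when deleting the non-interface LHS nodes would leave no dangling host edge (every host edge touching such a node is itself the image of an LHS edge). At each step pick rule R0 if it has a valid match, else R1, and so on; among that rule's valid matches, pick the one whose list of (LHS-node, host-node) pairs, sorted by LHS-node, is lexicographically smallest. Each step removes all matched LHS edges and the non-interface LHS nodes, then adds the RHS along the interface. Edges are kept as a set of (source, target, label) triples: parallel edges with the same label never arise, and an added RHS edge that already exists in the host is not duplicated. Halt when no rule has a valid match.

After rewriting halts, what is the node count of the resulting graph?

start.  V:7 E:7  edges: 3-p->2 4-p->2 4-q->4 5-p->2 5-q->5 6-p->2 6-q->6
1. fire R0 via {0↦4, 1↦2}  →  V:6 E:5  edges: 3-p->2 5-p->2 5-q->5 6-p->2 6-q->6
2. fire R0 via {0↦5, 1↦2}  →  V:5 E:3  edges: 3-p->2 6-p->2 6-q->6
3. fire R0 via {0↦6, 1↦2}  →  V:4 E:1  edges: 3-p->2
normal form: no rule applies after step 3
NF nodes: {0:B, 1:C, 2:A, 3:C}

Answer: 4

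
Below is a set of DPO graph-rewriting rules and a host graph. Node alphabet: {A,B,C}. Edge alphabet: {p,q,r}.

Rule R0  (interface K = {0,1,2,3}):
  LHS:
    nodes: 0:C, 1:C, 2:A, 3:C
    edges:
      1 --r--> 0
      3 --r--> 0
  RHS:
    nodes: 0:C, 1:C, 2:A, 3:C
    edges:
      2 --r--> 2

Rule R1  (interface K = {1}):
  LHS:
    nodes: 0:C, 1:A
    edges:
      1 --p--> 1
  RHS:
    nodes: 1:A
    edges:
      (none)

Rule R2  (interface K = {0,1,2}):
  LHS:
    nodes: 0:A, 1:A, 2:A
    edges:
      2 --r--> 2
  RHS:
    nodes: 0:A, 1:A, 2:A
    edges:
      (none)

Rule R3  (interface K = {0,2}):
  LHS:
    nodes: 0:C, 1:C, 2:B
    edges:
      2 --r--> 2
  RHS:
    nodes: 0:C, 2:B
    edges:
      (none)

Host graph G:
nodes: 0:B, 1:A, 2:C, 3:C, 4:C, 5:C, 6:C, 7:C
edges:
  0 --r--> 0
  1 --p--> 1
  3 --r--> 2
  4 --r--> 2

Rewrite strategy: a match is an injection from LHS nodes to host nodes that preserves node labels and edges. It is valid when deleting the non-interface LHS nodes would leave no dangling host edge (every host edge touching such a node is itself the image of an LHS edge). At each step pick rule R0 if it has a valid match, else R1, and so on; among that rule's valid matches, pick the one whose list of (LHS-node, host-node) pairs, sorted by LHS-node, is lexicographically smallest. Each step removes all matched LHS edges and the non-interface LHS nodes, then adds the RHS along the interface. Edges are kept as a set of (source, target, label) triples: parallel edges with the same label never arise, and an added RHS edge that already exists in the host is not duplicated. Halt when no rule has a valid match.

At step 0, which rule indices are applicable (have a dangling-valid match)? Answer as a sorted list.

R0: 2 valid matches — {0↦2, 1↦3, 2↦1, 3↦4}, {0↦2, 1↦4, 2↦1, 3↦3}
R1: 3 valid matches — {0↦5, 1↦1}, {0↦6, 1↦1}, {0↦7, 1↦1}
R2: no valid match — LHS pattern not found
R3: 15 valid matches — {0↦2, 1↦5, 2↦0}, {0↦2, 1↦6, 2↦0}, {0↦2, 1↦7, 2↦0} (+12 more)

Answer: [R0,R1,R3]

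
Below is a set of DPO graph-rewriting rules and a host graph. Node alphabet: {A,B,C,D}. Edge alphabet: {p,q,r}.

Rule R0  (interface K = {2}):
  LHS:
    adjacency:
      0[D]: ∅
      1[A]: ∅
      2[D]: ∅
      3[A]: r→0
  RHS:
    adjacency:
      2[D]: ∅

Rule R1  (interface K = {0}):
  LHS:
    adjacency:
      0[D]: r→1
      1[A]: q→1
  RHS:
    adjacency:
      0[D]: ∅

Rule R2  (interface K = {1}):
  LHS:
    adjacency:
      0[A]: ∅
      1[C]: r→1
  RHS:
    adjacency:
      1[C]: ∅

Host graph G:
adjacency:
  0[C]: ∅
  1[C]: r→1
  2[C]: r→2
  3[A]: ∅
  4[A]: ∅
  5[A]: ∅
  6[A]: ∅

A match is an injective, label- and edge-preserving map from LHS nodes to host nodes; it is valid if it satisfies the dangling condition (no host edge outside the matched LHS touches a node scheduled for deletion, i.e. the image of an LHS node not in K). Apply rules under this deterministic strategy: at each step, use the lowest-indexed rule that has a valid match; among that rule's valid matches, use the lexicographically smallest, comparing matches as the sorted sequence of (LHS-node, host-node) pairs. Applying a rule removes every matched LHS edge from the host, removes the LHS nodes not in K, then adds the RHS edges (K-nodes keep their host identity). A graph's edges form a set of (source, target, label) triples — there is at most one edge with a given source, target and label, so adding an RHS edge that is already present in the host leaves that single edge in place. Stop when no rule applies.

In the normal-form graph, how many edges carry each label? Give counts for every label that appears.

[0] host  ⇒  7 nodes, 2 edges  {1-r->1 2-r->2}
[1] R2 @ {0↦3, 1↦1}  ⇒  6 nodes, 1 edges  {2-r->2}
[2] R2 @ {0↦4, 1↦2}  ⇒  5 nodes, 0 edges  {∅}
final graph: no rule applies after step 2
NF edges: []

Answer: (no edges)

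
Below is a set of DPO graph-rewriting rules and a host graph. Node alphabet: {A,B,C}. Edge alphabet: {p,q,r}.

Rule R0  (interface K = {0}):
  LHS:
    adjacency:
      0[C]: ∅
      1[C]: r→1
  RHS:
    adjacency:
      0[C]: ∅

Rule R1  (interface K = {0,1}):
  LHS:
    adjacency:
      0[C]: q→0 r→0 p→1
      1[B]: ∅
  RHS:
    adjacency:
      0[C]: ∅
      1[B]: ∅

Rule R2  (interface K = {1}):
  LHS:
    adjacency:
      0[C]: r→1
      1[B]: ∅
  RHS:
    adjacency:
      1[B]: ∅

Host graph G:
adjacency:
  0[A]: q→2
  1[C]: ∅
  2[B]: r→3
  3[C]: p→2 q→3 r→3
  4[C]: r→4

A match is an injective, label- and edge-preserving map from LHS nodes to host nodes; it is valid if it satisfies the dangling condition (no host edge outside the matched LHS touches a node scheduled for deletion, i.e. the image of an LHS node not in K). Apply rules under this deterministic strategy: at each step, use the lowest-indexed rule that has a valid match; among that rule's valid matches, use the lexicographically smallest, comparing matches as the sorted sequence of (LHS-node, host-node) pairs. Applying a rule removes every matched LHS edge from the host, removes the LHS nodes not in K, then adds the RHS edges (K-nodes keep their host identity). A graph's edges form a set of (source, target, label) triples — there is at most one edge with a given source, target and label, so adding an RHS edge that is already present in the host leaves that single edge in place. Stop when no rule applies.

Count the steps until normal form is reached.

Answer: 2

Rewrite trace:
start.  V:5 E:6  edges: 0-q->2 2-r->3 3-p->2 3-q->3 3-r->3 4-r->4
1. fire R0 via {0↦1, 1↦4}  →  V:4 E:5  edges: 0-q->2 2-r->3 3-p->2 3-q->3 3-r->3
2. fire R1 via {0↦3, 1↦2}  →  V:4 E:2  edges: 0-q->2 2-r->3
halt: no rule applies after step 2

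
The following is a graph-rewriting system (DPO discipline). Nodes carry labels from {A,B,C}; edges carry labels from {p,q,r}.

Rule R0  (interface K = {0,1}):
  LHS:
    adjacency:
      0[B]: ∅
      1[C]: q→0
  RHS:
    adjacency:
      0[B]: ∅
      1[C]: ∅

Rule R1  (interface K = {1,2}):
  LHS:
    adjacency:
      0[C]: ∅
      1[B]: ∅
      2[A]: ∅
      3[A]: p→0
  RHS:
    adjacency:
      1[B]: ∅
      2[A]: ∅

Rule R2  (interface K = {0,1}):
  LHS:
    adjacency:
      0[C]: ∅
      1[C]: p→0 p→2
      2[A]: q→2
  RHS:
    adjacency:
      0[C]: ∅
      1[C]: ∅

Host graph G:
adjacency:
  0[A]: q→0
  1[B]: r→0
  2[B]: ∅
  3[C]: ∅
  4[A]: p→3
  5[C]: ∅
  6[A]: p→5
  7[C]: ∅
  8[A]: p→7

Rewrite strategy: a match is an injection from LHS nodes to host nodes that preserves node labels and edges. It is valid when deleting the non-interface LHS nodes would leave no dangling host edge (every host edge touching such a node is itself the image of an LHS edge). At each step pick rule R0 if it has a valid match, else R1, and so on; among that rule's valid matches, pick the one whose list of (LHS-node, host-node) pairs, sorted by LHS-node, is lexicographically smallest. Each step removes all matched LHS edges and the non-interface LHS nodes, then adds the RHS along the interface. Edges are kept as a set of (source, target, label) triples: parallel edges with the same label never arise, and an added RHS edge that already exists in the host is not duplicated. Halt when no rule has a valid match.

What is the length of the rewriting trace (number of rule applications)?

Answer: 3

Derivation:
[0] host  ⇒  9 nodes, 5 edges  {0-q->0 1-r->0 4-p->3 6-p->5 8-p->7}
[1] R1 @ {0↦3, 1↦1, 2↦0, 3↦4}  ⇒  7 nodes, 4 edges  {0-q->0 1-r->0 6-p->5 8-p->7}
[2] R1 @ {0↦5, 1↦1, 2↦0, 3↦6}  ⇒  5 nodes, 3 edges  {0-q->0 1-r->0 8-p->7}
[3] R1 @ {0↦7, 1↦1, 2↦0, 3↦8}  ⇒  3 nodes, 2 edges  {0-q->0 1-r->0}
final graph: no rule applies after step 3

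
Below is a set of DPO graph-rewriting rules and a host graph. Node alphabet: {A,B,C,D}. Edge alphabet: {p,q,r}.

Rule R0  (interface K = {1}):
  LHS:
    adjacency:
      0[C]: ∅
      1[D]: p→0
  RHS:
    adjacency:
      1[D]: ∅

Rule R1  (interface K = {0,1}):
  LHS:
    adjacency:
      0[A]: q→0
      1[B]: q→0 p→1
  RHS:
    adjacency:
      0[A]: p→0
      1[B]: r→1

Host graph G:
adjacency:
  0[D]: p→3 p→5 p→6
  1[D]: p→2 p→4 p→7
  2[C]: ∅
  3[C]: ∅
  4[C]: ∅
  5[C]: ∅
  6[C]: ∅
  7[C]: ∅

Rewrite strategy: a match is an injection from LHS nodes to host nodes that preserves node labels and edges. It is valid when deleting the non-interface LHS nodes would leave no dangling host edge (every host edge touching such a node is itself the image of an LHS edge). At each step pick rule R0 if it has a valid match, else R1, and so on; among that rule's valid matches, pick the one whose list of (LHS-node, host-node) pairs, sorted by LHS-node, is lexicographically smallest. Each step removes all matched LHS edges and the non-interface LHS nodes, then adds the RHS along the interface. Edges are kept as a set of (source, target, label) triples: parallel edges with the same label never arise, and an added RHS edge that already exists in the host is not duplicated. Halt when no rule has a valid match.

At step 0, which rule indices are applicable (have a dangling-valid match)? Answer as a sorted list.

R0: 6 valid matches — {0↦2, 1↦1}, {0↦3, 1↦0}, {0↦4, 1↦1} (+3 more)
R1: no valid match — LHS pattern not found

Answer: [R0]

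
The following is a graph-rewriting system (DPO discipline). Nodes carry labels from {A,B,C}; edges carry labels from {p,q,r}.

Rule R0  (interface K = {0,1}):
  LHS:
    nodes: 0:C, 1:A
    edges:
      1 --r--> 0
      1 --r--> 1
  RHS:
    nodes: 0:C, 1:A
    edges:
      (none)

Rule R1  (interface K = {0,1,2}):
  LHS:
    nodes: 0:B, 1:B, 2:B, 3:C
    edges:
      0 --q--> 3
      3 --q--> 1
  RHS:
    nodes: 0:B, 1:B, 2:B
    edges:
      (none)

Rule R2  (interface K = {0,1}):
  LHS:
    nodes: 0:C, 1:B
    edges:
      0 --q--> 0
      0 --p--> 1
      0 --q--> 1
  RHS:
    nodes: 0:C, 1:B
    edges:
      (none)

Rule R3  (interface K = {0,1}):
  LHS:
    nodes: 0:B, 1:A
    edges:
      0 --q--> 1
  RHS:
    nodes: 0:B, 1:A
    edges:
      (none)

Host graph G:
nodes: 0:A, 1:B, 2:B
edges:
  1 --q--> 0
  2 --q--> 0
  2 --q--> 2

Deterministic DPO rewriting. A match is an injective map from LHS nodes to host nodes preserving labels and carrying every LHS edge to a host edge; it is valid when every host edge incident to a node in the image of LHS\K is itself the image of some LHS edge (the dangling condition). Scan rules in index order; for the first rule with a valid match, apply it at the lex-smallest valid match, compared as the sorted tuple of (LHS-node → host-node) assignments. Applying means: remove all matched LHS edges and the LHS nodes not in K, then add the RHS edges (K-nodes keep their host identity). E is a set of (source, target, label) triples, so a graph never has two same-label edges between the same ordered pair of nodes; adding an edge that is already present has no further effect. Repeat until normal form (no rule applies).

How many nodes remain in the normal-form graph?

initial: |V|=3 |E|=3  E = 1-q->0 2-q->0 2-q->2
step 1: apply R3 at {0↦1, 1↦0}  → |V|=3 |E|=2  E = 2-q->0 2-q->2
step 2: apply R3 at {0↦2, 1↦0}  → |V|=3 |E|=1  E = 2-q->2
normal form: no rule applies after step 2
NF nodes: {0:A, 1:B, 2:B}

Answer: 3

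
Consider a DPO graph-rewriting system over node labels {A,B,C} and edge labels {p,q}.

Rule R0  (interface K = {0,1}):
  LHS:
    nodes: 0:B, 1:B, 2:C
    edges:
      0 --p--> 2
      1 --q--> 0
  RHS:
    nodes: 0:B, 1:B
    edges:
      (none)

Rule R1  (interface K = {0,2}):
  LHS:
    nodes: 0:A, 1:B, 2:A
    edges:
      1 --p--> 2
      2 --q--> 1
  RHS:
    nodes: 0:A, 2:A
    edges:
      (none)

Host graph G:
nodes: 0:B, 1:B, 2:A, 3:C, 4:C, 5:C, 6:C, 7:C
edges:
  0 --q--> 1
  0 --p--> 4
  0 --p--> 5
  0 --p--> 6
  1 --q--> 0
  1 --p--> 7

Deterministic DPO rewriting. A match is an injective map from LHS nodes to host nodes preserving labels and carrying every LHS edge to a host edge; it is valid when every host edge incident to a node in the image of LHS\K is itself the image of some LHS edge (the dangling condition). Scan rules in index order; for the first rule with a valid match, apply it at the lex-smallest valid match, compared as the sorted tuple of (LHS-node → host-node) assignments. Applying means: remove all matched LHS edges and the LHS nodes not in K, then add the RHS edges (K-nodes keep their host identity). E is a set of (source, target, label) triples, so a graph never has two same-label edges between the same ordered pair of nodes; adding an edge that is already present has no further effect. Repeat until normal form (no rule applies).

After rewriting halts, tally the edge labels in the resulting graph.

Answer: p:2

Steps:
[0] host  ⇒  8 nodes, 6 edges  {0-q->1 0-p->4 0-p->5 0-p->6 1-q->0 1-p->7}
[1] R0 @ {0↦0, 1↦1, 2↦4}  ⇒  7 nodes, 4 edges  {0-q->1 0-p->5 0-p->6 1-p->7}
[2] R0 @ {0↦1, 1↦0, 2↦7}  ⇒  6 nodes, 2 edges  {0-p->5 0-p->6}
halt: no rule applies after step 2
NF edges: [(0, 5, 'p'), (0, 6, 'p')]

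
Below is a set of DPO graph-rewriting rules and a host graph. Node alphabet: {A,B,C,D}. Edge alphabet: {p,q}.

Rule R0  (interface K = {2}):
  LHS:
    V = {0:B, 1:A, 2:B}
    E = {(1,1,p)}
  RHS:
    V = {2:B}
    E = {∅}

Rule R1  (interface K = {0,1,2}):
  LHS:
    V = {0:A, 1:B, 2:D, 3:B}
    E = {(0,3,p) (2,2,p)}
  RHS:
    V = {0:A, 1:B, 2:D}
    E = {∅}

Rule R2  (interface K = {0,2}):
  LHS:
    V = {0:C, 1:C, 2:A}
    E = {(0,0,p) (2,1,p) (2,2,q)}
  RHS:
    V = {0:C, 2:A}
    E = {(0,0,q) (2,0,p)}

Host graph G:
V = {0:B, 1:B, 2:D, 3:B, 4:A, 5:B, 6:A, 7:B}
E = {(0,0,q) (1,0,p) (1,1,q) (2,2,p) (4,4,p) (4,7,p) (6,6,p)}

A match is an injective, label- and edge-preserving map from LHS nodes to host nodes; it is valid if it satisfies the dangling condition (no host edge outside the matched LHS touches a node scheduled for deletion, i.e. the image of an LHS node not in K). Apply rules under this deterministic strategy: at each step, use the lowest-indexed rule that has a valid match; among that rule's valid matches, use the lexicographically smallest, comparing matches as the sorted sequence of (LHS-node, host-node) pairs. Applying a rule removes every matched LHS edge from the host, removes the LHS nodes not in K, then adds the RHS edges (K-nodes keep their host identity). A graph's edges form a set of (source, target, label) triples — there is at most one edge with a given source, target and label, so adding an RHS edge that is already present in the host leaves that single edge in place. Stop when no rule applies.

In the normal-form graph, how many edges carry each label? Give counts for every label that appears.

Answer: p:1 q:2

Rewrite trace:
initial: |V|=8 |E|=7  E = 0-q->0 1-p->0 1-q->1 2-p->2 4-p->4 4-p->7 6-p->6
step 1: apply R0 at {0↦3, 1↦6, 2↦0}  → |V|=6 |E|=6  E = 0-q->0 1-p->0 1-q->1 2-p->2 4-p->4 4-p->7
step 2: apply R1 at {0↦4, 1↦0, 2↦2, 3↦7}  → |V|=5 |E|=4  E = 0-q->0 1-p->0 1-q->1 4-p->4
step 3: apply R0 at {0↦5, 1↦4, 2↦0}  → |V|=3 |E|=3  E = 0-q->0 1-p->0 1-q->1
halt: no rule applies after step 3
NF edges: [(0, 0, 'q'), (1, 0, 'p'), (1, 1, 'q')]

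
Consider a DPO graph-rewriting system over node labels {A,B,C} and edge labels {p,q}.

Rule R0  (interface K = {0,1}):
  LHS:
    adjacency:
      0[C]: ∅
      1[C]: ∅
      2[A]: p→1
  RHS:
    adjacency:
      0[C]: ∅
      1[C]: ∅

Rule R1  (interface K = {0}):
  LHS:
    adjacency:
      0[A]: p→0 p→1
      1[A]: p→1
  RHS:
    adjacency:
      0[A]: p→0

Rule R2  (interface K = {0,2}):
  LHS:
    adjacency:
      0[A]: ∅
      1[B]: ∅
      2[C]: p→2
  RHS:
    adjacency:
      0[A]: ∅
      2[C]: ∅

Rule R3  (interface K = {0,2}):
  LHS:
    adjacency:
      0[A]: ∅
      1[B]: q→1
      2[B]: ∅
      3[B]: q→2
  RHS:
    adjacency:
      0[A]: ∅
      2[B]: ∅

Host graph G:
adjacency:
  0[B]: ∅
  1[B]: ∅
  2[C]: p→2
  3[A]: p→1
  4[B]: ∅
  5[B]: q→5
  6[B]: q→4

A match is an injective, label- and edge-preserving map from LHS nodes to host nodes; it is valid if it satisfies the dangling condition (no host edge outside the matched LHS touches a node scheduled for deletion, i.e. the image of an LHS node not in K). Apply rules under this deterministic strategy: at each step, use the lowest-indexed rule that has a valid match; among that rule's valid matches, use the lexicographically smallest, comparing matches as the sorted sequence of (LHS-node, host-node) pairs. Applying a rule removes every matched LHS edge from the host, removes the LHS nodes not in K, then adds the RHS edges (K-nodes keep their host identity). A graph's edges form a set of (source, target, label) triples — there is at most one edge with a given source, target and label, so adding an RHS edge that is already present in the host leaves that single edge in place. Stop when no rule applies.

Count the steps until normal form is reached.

Answer: 2

Derivation:
start.  V:7 E:4  edges: 2-p->2 3-p->1 5-q->5 6-q->4
1. fire R2 via {0↦3, 1↦0, 2↦2}  →  V:6 E:3  edges: 3-p->1 5-q->5 6-q->4
2. fire R3 via {0↦3, 1↦5, 2↦4, 3↦6}  →  V:4 E:1  edges: 3-p->1
final graph: no rule applies after step 2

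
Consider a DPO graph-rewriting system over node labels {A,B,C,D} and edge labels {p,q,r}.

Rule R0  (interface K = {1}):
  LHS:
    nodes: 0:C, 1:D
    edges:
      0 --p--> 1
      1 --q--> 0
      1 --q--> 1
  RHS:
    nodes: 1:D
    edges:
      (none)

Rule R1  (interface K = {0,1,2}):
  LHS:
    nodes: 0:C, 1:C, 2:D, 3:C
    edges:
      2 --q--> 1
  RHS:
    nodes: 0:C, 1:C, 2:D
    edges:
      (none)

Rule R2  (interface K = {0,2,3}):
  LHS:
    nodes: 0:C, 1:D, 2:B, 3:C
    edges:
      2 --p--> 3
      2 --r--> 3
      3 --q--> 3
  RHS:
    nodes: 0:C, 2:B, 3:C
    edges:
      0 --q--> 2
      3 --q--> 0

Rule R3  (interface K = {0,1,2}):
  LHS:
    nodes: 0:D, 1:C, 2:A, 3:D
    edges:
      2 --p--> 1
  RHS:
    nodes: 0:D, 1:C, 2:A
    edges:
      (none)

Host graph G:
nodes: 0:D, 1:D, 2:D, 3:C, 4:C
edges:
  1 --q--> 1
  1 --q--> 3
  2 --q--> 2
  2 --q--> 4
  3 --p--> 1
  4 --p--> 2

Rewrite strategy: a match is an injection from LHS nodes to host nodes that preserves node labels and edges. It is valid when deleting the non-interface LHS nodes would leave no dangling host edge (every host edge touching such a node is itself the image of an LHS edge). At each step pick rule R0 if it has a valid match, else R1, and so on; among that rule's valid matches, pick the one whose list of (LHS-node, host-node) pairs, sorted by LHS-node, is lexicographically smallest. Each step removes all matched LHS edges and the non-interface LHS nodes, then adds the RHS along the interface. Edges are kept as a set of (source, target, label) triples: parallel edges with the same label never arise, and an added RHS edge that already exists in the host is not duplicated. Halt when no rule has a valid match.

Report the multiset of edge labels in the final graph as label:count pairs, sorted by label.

Answer: (no edges)

Rewrite trace:
start.  V:5 E:6  edges: 1-q->1 1-q->3 2-q->2 2-q->4 3-p->1 4-p->2
1. fire R0 via {0↦3, 1↦1}  →  V:4 E:3  edges: 2-q->2 2-q->4 4-p->2
2. fire R0 via {0↦4, 1↦2}  →  V:3 E:0  edges: ∅
normal form: no rule applies after step 2
NF edges: []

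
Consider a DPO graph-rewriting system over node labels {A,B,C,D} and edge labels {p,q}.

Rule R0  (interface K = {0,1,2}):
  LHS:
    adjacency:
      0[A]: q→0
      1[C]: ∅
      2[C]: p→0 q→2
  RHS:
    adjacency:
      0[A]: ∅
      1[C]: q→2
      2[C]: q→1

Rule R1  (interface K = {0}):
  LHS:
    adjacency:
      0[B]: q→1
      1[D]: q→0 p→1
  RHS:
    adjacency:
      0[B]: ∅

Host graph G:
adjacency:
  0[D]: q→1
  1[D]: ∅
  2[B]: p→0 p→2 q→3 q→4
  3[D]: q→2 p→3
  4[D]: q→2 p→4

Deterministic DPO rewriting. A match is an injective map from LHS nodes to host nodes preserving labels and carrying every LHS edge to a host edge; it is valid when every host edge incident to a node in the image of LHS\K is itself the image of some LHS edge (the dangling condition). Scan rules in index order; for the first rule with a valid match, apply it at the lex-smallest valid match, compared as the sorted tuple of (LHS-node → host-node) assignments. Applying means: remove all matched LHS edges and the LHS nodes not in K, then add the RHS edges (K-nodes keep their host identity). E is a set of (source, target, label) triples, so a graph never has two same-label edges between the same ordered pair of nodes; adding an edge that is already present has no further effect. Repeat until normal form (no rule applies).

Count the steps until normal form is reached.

initial: |V|=5 |E|=9  E = 0-q->1 2-p->0 2-p->2 2-q->3 2-q->4 3-q->2 3-p->3 4-q->2 4-p->4
step 1: apply R1 at {0↦2, 1↦3}  → |V|=4 |E|=6  E = 0-q->1 2-p->0 2-p->2 2-q->4 4-q->2 4-p->4
step 2: apply R1 at {0↦2, 1↦4}  → |V|=3 |E|=3  E = 0-q->1 2-p->0 2-p->2
halt: no rule applies after step 2

Answer: 2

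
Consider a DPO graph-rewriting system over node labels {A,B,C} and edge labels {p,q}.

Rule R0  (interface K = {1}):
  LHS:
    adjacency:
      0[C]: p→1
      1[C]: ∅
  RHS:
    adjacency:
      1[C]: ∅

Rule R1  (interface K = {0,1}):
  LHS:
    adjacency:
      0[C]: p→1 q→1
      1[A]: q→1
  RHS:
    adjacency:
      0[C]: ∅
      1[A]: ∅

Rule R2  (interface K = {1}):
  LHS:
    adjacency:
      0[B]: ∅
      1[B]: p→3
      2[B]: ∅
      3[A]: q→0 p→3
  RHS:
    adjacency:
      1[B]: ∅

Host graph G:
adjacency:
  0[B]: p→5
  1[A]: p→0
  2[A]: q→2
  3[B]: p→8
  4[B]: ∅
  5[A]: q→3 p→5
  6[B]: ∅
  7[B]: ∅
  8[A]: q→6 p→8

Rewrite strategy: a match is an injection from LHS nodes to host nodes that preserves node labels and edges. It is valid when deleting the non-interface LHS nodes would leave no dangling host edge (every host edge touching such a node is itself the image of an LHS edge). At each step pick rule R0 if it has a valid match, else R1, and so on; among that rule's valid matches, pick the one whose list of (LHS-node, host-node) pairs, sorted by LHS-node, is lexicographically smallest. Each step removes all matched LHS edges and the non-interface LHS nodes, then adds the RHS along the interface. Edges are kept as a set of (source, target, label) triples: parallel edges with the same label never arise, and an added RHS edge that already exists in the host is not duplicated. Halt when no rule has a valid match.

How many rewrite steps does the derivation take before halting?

Answer: 2

Derivation:
start.  V:9 E:8  edges: 0-p->5 1-p->0 2-q->2 3-p->8 5-q->3 5-p->5 8-q->6 8-p->8
1. fire R2 via {0↦6, 1↦3, 2↦4, 3↦8}  →  V:6 E:5  edges: 0-p->5 1-p->0 2-q->2 5-q->3 5-p->5
2. fire R2 via {0↦3, 1↦0, 2↦7, 3↦5}  →  V:3 E:2  edges: 1-p->0 2-q->2
final graph: no rule applies after step 2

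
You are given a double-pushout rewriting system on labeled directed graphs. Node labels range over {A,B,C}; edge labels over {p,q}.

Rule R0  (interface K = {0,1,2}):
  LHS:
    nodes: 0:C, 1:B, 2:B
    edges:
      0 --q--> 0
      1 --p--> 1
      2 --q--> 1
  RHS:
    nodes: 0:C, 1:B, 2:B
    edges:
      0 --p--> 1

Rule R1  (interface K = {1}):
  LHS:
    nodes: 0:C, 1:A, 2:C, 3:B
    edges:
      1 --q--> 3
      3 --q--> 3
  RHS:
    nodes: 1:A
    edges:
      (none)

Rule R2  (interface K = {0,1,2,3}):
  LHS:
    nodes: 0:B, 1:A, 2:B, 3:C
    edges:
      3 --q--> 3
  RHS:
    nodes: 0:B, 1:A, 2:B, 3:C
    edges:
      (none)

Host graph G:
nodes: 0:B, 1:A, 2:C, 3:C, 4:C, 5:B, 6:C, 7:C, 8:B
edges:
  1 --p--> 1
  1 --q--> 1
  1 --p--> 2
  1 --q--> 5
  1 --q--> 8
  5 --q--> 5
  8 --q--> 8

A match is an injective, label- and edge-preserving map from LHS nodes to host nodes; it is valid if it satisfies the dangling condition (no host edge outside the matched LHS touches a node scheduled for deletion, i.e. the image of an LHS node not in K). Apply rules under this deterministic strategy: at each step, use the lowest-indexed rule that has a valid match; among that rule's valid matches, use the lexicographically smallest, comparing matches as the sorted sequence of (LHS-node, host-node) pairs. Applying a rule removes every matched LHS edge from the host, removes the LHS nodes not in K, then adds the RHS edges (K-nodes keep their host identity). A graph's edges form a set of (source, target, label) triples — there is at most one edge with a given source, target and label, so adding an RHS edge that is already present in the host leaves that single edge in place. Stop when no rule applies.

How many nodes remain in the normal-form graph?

Answer: 3

Rewrite trace:
[0] host  ⇒  9 nodes, 7 edges  {1-p->1 1-q->1 1-p->2 1-q->5 1-q->8 5-q->5 8-q->8}
[1] R1 @ {0↦3, 1↦1, 2↦4, 3↦5}  ⇒  6 nodes, 5 edges  {1-p->1 1-q->1 1-p->2 1-q->8 8-q->8}
[2] R1 @ {0↦6, 1↦1, 2↦7, 3↦8}  ⇒  3 nodes, 3 edges  {1-p->1 1-q->1 1-p->2}
final graph: no rule applies after step 2
NF nodes: {0:B, 1:A, 2:C}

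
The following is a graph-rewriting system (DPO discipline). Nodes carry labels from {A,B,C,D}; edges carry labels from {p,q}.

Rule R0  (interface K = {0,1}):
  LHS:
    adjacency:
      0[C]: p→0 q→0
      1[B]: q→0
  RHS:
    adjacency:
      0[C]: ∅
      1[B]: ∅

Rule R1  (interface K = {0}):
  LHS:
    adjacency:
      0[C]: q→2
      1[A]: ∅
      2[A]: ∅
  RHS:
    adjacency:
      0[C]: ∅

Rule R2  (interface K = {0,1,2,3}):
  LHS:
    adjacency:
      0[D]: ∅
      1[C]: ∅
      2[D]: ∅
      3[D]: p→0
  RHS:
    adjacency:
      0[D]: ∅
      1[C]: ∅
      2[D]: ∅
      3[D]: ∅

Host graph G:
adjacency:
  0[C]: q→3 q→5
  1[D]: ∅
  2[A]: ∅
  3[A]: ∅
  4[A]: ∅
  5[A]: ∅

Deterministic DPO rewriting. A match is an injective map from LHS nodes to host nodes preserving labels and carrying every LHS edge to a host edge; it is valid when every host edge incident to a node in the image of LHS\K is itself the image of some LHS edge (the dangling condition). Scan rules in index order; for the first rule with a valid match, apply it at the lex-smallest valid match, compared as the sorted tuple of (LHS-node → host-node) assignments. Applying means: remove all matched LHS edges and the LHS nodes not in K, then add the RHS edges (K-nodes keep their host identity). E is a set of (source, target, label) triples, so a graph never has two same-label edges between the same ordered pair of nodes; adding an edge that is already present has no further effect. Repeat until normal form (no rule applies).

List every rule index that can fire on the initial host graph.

R0: no valid match — LHS pattern not found
R1: 4 valid matches — {0↦0, 1↦2, 2↦3}, {0↦0, 1↦2, 2↦5}, {0↦0, 1↦4, 2↦3} (+1 more)
R2: no valid match — LHS pattern not found

Answer: [R1]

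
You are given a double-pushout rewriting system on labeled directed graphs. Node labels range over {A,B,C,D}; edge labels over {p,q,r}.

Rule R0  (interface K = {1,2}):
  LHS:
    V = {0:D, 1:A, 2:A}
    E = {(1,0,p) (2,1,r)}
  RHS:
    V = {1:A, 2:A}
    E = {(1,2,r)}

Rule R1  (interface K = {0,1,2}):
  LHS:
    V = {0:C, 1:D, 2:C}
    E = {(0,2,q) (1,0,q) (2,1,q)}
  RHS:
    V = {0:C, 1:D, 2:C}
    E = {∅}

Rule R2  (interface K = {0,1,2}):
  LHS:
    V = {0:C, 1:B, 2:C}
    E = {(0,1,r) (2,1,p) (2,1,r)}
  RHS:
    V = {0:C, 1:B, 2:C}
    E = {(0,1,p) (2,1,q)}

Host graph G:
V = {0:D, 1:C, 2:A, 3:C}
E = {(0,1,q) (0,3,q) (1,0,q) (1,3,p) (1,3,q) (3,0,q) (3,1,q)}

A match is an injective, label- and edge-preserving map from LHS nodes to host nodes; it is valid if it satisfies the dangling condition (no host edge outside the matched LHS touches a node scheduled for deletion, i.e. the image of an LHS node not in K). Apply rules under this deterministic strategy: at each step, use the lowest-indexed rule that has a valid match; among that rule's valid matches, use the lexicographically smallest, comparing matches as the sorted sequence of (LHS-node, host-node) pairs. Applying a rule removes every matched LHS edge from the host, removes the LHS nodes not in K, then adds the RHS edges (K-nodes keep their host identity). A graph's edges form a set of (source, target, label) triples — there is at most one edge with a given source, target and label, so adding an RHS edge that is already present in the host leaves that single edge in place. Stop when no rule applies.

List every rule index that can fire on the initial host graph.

Answer: [R1]

Derivation:
R0: no valid match — LHS pattern not found
R1: 2 valid matches — {0↦1, 1↦0, 2↦3}, {0↦3, 1↦0, 2↦1}
R2: no valid match — LHS pattern not found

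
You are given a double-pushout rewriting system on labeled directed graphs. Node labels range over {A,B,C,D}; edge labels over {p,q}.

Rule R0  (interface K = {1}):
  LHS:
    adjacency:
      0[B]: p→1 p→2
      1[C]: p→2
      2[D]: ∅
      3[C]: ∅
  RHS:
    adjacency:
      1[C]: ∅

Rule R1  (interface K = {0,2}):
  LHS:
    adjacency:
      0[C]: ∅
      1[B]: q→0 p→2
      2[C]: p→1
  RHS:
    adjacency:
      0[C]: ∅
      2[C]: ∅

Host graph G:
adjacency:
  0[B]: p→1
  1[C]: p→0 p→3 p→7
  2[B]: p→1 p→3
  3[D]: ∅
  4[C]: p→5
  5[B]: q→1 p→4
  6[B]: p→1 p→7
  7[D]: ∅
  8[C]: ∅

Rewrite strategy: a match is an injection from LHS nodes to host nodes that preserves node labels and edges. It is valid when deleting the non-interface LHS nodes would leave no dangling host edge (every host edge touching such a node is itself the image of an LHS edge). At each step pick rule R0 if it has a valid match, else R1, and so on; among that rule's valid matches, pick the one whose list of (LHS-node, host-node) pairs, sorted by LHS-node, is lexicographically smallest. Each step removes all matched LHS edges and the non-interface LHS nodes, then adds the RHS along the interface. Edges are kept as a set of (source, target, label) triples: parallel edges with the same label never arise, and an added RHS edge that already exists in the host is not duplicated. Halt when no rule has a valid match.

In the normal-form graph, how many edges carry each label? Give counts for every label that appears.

start.  V:9 E:11  edges: 0-p->1 1-p->0 1-p->3 1-p->7 2-p->1 2-p->3 4-p->5 5-q->1 5-p->4 6-p->1 6-p->7
1. fire R0 via {0↦2, 1↦1, 2↦3, 3↦8}  →  V:6 E:8  edges: 0-p->1 1-p->0 1-p->7 4-p->5 5-q->1 5-p->4 6-p->1 6-p->7
2. fire R1 via {0↦1, 1↦5, 2↦4}  →  V:5 E:5  edges: 0-p->1 1-p->0 1-p->7 6-p->1 6-p->7
3. fire R0 via {0↦6, 1↦1, 2↦7, 3↦4}  →  V:2 E:2  edges: 0-p->1 1-p->0
halt: no rule applies after step 3
NF edges: [(0, 1, 'p'), (1, 0, 'p')]

Answer: p:2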